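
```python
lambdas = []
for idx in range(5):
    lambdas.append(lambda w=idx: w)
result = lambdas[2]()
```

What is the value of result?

Step 1: Default argument w=idx captures idx's value at each iteration.
Step 2: lambdas[2] captured w = 2 when idx was 2.
Step 3: result = 2

The answer is 2.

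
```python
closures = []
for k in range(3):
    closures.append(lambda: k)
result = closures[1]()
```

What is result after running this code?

Step 1: The loop creates 3 lambdas, all referencing the same variable k.
Step 2: After the loop, k = 2 (final value).
Step 3: closures[1]() looks up k at call time and finds 2. This is the late binding gotcha. result = 2

The answer is 2.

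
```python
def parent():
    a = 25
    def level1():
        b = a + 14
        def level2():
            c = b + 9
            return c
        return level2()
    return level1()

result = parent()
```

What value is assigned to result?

Step 1: a = 25. b = a + 14 = 39.
Step 2: c = b + 9 = 39 + 9 = 48.
Step 3: result = 48

The answer is 48.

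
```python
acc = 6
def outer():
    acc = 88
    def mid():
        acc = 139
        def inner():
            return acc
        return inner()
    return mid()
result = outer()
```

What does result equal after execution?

Step 1: Three levels of shadowing: global 6, outer 88, mid 139.
Step 2: inner() finds acc = 139 in enclosing mid() scope.
Step 3: result = 139

The answer is 139.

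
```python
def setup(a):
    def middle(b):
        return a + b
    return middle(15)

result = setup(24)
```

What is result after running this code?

Step 1: setup(24) passes a = 24.
Step 2: middle(15) has b = 15, reads a = 24 from enclosing.
Step 3: result = 24 + 15 = 39

The answer is 39.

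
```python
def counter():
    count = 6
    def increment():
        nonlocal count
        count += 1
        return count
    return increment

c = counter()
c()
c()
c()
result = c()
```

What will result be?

Step 1: counter() creates closure with count = 6.
Step 2: Each c() call increments count via nonlocal. After 4 calls: 6 + 4 = 10.
Step 3: result = 10

The answer is 10.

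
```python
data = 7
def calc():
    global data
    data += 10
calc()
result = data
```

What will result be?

Step 1: data = 7 globally.
Step 2: calc() modifies global data: data += 10 = 17.
Step 3: result = 17

The answer is 17.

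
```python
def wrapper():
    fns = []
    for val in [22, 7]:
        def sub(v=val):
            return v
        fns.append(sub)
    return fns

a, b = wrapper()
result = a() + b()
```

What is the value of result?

Step 1: Default argument v=val captures val at each iteration.
Step 2: a() returns 22 (captured at first iteration), b() returns 7 (captured at second).
Step 3: result = 22 + 7 = 29

The answer is 29.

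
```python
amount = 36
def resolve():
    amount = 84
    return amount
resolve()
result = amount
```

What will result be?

Step 1: amount = 36 globally.
Step 2: resolve() creates a LOCAL amount = 84 (no global keyword!).
Step 3: The global amount is unchanged. result = 36

The answer is 36.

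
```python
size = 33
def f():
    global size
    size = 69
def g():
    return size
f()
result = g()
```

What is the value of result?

Step 1: size = 33.
Step 2: f() sets global size = 69.
Step 3: g() reads global size = 69. result = 69

The answer is 69.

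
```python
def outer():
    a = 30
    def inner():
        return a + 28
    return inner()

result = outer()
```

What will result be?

Step 1: outer() defines a = 30.
Step 2: inner() reads a = 30 from enclosing scope, returns 30 + 28 = 58.
Step 3: result = 58

The answer is 58.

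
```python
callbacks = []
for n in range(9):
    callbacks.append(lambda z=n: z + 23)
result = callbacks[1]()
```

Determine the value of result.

Step 1: Default argument z=n captures n's value at definition time.
Step 2: callbacks[1] was defined when n = 1, so z defaults to 1.
Step 3: result = 1 + 23 = 24 (default arg fixes the late binding issue)

The answer is 24.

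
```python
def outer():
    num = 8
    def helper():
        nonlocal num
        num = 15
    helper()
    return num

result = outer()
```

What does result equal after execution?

Step 1: outer() sets num = 8.
Step 2: helper() uses nonlocal to reassign num = 15.
Step 3: result = 15

The answer is 15.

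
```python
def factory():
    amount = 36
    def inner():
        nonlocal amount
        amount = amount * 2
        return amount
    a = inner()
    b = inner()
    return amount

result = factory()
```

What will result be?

Step 1: amount starts at 36.
Step 2: First inner(): amount = 36 * 2 = 72.
Step 3: Second inner(): amount = 72 * 2 = 144.
Step 4: result = 144

The answer is 144.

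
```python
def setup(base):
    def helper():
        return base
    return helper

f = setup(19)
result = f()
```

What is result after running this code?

Step 1: setup(19) creates closure capturing base = 19.
Step 2: f() returns the captured base = 19.
Step 3: result = 19

The answer is 19.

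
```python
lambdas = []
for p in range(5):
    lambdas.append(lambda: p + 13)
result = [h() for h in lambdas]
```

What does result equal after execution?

Step 1: All lambdas capture p by reference. After the loop, p = 4.
Step 2: Each call returns 4 + 13 = 17.
Step 3: result = [17, 17, 17, 17, 17]

The answer is [17, 17, 17, 17, 17].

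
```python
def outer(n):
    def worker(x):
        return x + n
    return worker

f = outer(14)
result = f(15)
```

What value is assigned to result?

Step 1: outer(14) creates a closure that captures n = 14.
Step 2: f(15) calls the closure with x = 15, returning 15 + 14 = 29.
Step 3: result = 29

The answer is 29.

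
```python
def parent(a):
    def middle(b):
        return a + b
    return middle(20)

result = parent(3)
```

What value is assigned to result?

Step 1: parent(3) passes a = 3.
Step 2: middle(20) has b = 20, reads a = 3 from enclosing.
Step 3: result = 3 + 20 = 23

The answer is 23.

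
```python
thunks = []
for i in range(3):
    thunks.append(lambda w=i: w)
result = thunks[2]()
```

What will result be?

Step 1: Default argument w=i captures i's value at each iteration.
Step 2: thunks[2] captured w = 2 when i was 2.
Step 3: result = 2

The answer is 2.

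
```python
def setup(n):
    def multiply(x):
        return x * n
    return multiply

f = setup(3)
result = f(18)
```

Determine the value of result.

Step 1: setup(3) returns multiply closure with n = 3.
Step 2: f(18) computes 18 * 3 = 54.
Step 3: result = 54

The answer is 54.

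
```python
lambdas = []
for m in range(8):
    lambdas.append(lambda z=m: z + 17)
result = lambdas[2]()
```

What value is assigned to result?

Step 1: Default argument z=m captures m's value at definition time.
Step 2: lambdas[2] was defined when m = 2, so z defaults to 2.
Step 3: result = 2 + 17 = 19 (default arg fixes the late binding issue)

The answer is 19.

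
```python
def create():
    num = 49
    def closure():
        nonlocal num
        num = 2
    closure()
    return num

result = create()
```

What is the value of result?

Step 1: create() sets num = 49.
Step 2: closure() uses nonlocal to reassign num = 2.
Step 3: result = 2

The answer is 2.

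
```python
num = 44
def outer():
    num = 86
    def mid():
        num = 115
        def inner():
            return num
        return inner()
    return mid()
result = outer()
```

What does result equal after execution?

Step 1: Three levels of shadowing: global 44, outer 86, mid 115.
Step 2: inner() finds num = 115 in enclosing mid() scope.
Step 3: result = 115

The answer is 115.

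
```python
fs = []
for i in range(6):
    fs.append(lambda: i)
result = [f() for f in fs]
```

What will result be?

Step 1: All 6 lambdas share the same variable i.
Step 2: After the loop, i = 5.
Step 3: Each call returns 5. result = [5, 5, 5, 5, 5, 5]

The answer is [5, 5, 5, 5, 5, 5].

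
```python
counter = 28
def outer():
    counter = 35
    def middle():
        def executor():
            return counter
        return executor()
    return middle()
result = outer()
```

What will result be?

Step 1: outer() defines counter = 35. middle() and executor() have no local counter.
Step 2: executor() checks local (none), enclosing middle() (none), enclosing outer() and finds counter = 35.
Step 3: result = 35

The answer is 35.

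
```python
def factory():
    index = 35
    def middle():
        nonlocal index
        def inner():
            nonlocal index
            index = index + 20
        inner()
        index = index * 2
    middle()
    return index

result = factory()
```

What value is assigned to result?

Step 1: index = 35.
Step 2: inner() adds 20: index = 35 + 20 = 55.
Step 3: middle() doubles: index = 55 * 2 = 110.
Step 4: result = 110

The answer is 110.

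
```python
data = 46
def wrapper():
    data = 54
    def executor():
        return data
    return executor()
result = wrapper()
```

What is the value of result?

Step 1: data = 46 globally, but wrapper() defines data = 54 locally.
Step 2: executor() looks up data. Not in local scope, so checks enclosing scope (wrapper) and finds data = 54.
Step 3: result = 54

The answer is 54.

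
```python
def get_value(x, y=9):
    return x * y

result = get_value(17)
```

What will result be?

Step 1: get_value(17) uses default y = 9.
Step 2: Returns 17 * 9 = 153.
Step 3: result = 153

The answer is 153.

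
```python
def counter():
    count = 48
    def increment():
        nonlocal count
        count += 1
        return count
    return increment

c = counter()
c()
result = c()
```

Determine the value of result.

Step 1: counter() creates closure with count = 48.
Step 2: Each c() call increments count via nonlocal. After 2 calls: 48 + 2 = 50.
Step 3: result = 50

The answer is 50.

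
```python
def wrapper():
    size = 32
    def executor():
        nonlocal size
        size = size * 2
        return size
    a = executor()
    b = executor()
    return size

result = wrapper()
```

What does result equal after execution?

Step 1: size starts at 32.
Step 2: First executor(): size = 32 * 2 = 64.
Step 3: Second executor(): size = 64 * 2 = 128.
Step 4: result = 128

The answer is 128.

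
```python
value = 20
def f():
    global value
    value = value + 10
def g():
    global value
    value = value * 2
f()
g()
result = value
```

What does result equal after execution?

Step 1: value = 20.
Step 2: f() adds 10: value = 20 + 10 = 30.
Step 3: g() doubles: value = 30 * 2 = 60.
Step 4: result = 60

The answer is 60.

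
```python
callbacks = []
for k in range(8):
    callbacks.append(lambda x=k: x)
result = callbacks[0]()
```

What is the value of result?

Step 1: Default argument x=k captures k's value at each iteration.
Step 2: callbacks[0] captured x = 0 when k was 0.
Step 3: result = 0

The answer is 0.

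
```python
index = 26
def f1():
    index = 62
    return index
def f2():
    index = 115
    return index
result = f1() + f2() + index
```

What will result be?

Step 1: Each function shadows global index with its own local.
Step 2: f1() returns 62, f2() returns 115.
Step 3: Global index = 26 is unchanged. result = 62 + 115 + 26 = 203

The answer is 203.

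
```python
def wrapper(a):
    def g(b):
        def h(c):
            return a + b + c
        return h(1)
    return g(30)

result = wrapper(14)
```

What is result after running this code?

Step 1: a = 14, b = 30, c = 1 across three nested scopes.
Step 2: h() accesses all three via LEGB rule.
Step 3: result = 14 + 30 + 1 = 45

The answer is 45.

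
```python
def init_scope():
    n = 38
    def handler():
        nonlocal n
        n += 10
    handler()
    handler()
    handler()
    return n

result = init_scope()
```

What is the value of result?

Step 1: n starts at 38.
Step 2: handler() is called 3 times, each adding 10.
Step 3: n = 38 + 10 * 3 = 68

The answer is 68.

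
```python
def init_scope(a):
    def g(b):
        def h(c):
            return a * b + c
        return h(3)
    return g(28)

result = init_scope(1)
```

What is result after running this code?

Step 1: a = 1, b = 28, c = 3.
Step 2: h() computes a * b + c = 1 * 28 + 3 = 31.
Step 3: result = 31

The answer is 31.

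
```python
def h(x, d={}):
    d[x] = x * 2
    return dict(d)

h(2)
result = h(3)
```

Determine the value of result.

Step 1: Mutable default dict is shared across calls.
Step 2: First call adds 2: 4. Second call adds 3: 6.
Step 3: result = {2: 4, 3: 6}

The answer is {2: 4, 3: 6}.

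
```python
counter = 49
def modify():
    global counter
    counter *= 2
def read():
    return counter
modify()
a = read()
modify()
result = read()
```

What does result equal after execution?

Step 1: counter = 49.
Step 2: First modify(): counter = 49 * 2 = 98.
Step 3: Second modify(): counter = 98 * 2 = 196.
Step 4: read() returns 196

The answer is 196.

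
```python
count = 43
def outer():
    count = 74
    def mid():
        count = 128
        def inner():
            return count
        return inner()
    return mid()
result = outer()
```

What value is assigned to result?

Step 1: Three levels of shadowing: global 43, outer 74, mid 128.
Step 2: inner() finds count = 128 in enclosing mid() scope.
Step 3: result = 128

The answer is 128.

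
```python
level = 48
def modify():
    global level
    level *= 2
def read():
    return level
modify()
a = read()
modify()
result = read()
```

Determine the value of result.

Step 1: level = 48.
Step 2: First modify(): level = 48 * 2 = 96.
Step 3: Second modify(): level = 96 * 2 = 192.
Step 4: read() returns 192

The answer is 192.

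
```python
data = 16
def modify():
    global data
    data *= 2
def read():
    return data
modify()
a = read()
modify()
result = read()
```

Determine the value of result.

Step 1: data = 16.
Step 2: First modify(): data = 16 * 2 = 32.
Step 3: Second modify(): data = 32 * 2 = 64.
Step 4: read() returns 64

The answer is 64.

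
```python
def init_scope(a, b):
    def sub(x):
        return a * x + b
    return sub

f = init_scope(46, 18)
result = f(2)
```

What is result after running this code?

Step 1: init_scope(46, 18) captures a = 46, b = 18.
Step 2: f(2) computes 46 * 2 + 18 = 110.
Step 3: result = 110

The answer is 110.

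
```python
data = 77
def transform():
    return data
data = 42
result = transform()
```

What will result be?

Step 1: data is first set to 77, then reassigned to 42.
Step 2: transform() is called after the reassignment, so it looks up the current global data = 42.
Step 3: result = 42

The answer is 42.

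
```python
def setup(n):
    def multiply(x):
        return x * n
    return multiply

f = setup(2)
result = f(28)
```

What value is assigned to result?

Step 1: setup(2) returns multiply closure with n = 2.
Step 2: f(28) computes 28 * 2 = 56.
Step 3: result = 56

The answer is 56.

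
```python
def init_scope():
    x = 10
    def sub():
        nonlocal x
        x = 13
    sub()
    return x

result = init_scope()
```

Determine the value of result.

Step 1: init_scope() sets x = 10.
Step 2: sub() uses nonlocal to reassign x = 13.
Step 3: result = 13

The answer is 13.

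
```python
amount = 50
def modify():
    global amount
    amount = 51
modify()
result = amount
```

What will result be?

Step 1: amount = 50 globally.
Step 2: modify() declares global amount and sets it to 51.
Step 3: After modify(), global amount = 51. result = 51

The answer is 51.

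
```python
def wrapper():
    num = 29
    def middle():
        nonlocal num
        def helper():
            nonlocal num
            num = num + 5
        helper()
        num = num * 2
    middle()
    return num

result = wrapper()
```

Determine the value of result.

Step 1: num = 29.
Step 2: helper() adds 5: num = 29 + 5 = 34.
Step 3: middle() doubles: num = 34 * 2 = 68.
Step 4: result = 68

The answer is 68.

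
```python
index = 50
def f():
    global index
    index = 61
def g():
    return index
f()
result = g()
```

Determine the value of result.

Step 1: index = 50.
Step 2: f() sets global index = 61.
Step 3: g() reads global index = 61. result = 61

The answer is 61.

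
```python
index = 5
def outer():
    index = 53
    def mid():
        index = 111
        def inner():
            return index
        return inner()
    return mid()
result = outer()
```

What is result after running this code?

Step 1: Three levels of shadowing: global 5, outer 53, mid 111.
Step 2: inner() finds index = 111 in enclosing mid() scope.
Step 3: result = 111

The answer is 111.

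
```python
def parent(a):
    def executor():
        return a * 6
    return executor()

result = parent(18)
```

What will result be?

Step 1: parent(18) binds parameter a = 18.
Step 2: executor() accesses a = 18 from enclosing scope.
Step 3: result = 18 * 6 = 108

The answer is 108.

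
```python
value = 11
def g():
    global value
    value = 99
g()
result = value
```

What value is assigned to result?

Step 1: value = 11 globally.
Step 2: g() declares global value and sets it to 99.
Step 3: After g(), global value = 99. result = 99

The answer is 99.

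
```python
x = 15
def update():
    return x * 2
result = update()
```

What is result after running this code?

Step 1: x = 15 is defined globally.
Step 2: update() looks up x from global scope = 15, then computes 15 * 2 = 30.
Step 3: result = 30

The answer is 30.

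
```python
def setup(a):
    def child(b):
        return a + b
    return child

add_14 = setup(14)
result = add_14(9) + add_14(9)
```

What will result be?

Step 1: add_14 captures a = 14.
Step 2: add_14(9) = 14 + 9 = 23, called twice.
Step 3: result = 23 + 23 = 46

The answer is 46.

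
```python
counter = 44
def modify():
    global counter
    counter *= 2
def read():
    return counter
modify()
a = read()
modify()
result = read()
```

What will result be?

Step 1: counter = 44.
Step 2: First modify(): counter = 44 * 2 = 88.
Step 3: Second modify(): counter = 88 * 2 = 176.
Step 4: read() returns 176

The answer is 176.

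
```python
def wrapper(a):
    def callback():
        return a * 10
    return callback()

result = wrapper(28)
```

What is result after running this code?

Step 1: wrapper(28) binds parameter a = 28.
Step 2: callback() accesses a = 28 from enclosing scope.
Step 3: result = 28 * 10 = 280

The answer is 280.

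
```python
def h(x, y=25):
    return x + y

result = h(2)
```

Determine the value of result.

Step 1: h(2) uses default y = 25.
Step 2: Returns 2 + 25 = 27.
Step 3: result = 27

The answer is 27.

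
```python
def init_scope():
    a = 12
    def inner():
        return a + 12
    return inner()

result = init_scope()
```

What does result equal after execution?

Step 1: init_scope() defines a = 12.
Step 2: inner() reads a = 12 from enclosing scope, returns 12 + 12 = 24.
Step 3: result = 24

The answer is 24.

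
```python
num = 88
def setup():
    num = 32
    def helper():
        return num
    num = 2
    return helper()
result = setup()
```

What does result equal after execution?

Step 1: setup() sets num = 32, then later num = 2.
Step 2: helper() is called after num is reassigned to 2. Closures capture variables by reference, not by value.
Step 3: result = 2

The answer is 2.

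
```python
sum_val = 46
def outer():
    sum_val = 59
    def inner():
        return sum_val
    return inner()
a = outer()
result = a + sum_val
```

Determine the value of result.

Step 1: outer() has local sum_val = 59. inner() reads from enclosing.
Step 2: outer() returns 59. Global sum_val = 46 unchanged.
Step 3: result = 59 + 46 = 105

The answer is 105.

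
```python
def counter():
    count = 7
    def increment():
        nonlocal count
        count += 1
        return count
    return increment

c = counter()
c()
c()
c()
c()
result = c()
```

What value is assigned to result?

Step 1: counter() creates closure with count = 7.
Step 2: Each c() call increments count via nonlocal. After 5 calls: 7 + 5 = 12.
Step 3: result = 12

The answer is 12.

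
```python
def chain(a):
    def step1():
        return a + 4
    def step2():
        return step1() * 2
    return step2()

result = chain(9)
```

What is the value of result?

Step 1: chain(9) captures a = 9.
Step 2: step2() calls step1() which returns 9 + 4 = 13.
Step 3: step2() returns 13 * 2 = 26

The answer is 26.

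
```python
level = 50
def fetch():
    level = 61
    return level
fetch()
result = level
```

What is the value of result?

Step 1: Global level = 50.
Step 2: fetch() creates local level = 61 (shadow, not modification).
Step 3: After fetch() returns, global level is unchanged. result = 50

The answer is 50.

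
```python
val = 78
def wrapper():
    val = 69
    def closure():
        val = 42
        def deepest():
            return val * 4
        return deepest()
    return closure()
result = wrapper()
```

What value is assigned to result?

Step 1: deepest() looks up val through LEGB: not local, finds val = 42 in enclosing closure().
Step 2: Returns 42 * 4 = 168.
Step 3: result = 168

The answer is 168.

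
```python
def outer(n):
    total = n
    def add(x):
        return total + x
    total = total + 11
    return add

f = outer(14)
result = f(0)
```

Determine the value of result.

Step 1: outer(14) sets total = 14, then total = 14 + 11 = 25.
Step 2: Closures capture by reference, so add sees total = 25.
Step 3: f(0) returns 25 + 0 = 25

The answer is 25.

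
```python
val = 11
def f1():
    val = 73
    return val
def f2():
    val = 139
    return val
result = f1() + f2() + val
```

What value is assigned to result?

Step 1: Each function shadows global val with its own local.
Step 2: f1() returns 73, f2() returns 139.
Step 3: Global val = 11 is unchanged. result = 73 + 139 + 11 = 223

The answer is 223.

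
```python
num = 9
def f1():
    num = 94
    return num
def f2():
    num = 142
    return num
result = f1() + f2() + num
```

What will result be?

Step 1: Each function shadows global num with its own local.
Step 2: f1() returns 94, f2() returns 142.
Step 3: Global num = 9 is unchanged. result = 94 + 142 + 9 = 245

The answer is 245.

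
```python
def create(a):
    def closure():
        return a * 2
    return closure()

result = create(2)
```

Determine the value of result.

Step 1: create(2) binds parameter a = 2.
Step 2: closure() accesses a = 2 from enclosing scope.
Step 3: result = 2 * 2 = 4

The answer is 4.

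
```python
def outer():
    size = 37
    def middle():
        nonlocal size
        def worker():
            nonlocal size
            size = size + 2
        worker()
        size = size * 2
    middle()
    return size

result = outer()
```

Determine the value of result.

Step 1: size = 37.
Step 2: worker() adds 2: size = 37 + 2 = 39.
Step 3: middle() doubles: size = 39 * 2 = 78.
Step 4: result = 78

The answer is 78.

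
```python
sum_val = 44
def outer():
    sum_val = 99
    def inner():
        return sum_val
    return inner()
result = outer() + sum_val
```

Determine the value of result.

Step 1: Global sum_val = 44. outer() shadows with sum_val = 99.
Step 2: inner() returns enclosing sum_val = 99. outer() = 99.
Step 3: result = 99 + global sum_val (44) = 143

The answer is 143.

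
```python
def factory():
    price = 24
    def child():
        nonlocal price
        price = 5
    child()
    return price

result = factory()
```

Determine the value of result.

Step 1: factory() sets price = 24.
Step 2: child() uses nonlocal to reassign price = 5.
Step 3: result = 5

The answer is 5.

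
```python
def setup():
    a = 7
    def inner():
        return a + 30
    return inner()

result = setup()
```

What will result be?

Step 1: setup() defines a = 7.
Step 2: inner() reads a = 7 from enclosing scope, returns 7 + 30 = 37.
Step 3: result = 37

The answer is 37.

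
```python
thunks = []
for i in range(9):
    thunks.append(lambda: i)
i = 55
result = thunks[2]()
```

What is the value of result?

Step 1: Lambdas capture the variable i by reference, not by value.
Step 2: After the loop, i is reassigned to 55.
Step 3: thunks[2]() looks up the current i = 55. result = 55

The answer is 55.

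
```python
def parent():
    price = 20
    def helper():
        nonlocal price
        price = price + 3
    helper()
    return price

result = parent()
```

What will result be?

Step 1: parent() sets price = 20.
Step 2: helper() uses nonlocal to modify price in parent's scope: price = 20 + 3 = 23.
Step 3: parent() returns the modified price = 23

The answer is 23.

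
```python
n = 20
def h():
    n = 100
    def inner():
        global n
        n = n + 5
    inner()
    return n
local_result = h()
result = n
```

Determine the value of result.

Step 1: Global n = 20. h() creates local n = 100.
Step 2: inner() declares global n and adds 5: global n = 20 + 5 = 25.
Step 3: h() returns its local n = 100 (unaffected by inner).
Step 4: result = global n = 25

The answer is 25.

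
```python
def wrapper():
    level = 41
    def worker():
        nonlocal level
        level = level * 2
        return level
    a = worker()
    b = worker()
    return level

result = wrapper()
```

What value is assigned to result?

Step 1: level starts at 41.
Step 2: First worker(): level = 41 * 2 = 82.
Step 3: Second worker(): level = 82 * 2 = 164.
Step 4: result = 164

The answer is 164.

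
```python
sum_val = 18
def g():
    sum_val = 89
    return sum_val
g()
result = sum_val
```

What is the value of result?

Step 1: sum_val = 18 globally.
Step 2: g() creates a LOCAL sum_val = 89 (no global keyword!).
Step 3: The global sum_val is unchanged. result = 18

The answer is 18.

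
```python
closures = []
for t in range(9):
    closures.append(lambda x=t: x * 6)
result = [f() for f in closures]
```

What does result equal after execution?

Step 1: Default arg x=t captures t at each iteration.
Step 2: closures[k] has x defaulting to k, returns k * 6.
Step 3: result = [0, 6, 12, 18, 24, 30, 36, 42, 48]

The answer is [0, 6, 12, 18, 24, 30, 36, 42, 48].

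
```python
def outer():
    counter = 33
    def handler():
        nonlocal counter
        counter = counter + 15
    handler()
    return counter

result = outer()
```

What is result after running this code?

Step 1: outer() sets counter = 33.
Step 2: handler() uses nonlocal to modify counter in outer's scope: counter = 33 + 15 = 48.
Step 3: outer() returns the modified counter = 48

The answer is 48.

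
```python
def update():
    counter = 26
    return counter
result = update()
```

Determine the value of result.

Step 1: update() defines counter = 26 in its local scope.
Step 2: return counter finds the local variable counter = 26.
Step 3: result = 26

The answer is 26.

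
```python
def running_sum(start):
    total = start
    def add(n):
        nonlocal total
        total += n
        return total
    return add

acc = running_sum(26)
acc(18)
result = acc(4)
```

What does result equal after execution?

Step 1: running_sum(26) creates closure with total = 26.
Step 2: First acc(18): total = 26 + 18 = 44.
Step 3: Second acc(4): total = 44 + 4 = 48. result = 48

The answer is 48.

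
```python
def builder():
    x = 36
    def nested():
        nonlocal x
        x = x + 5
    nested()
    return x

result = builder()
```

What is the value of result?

Step 1: builder() sets x = 36.
Step 2: nested() uses nonlocal to modify x in builder's scope: x = 36 + 5 = 41.
Step 3: builder() returns the modified x = 41

The answer is 41.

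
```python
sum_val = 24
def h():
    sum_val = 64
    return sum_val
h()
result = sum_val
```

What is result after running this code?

Step 1: sum_val = 24 globally.
Step 2: h() creates a LOCAL sum_val = 64 (no global keyword!).
Step 3: The global sum_val is unchanged. result = 24

The answer is 24.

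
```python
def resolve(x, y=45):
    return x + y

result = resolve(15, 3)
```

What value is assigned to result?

Step 1: resolve(15, 3) overrides default y with 3.
Step 2: Returns 15 + 3 = 18.
Step 3: result = 18

The answer is 18.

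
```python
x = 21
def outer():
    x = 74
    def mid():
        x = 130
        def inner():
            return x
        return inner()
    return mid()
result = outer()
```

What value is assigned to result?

Step 1: Three levels of shadowing: global 21, outer 74, mid 130.
Step 2: inner() finds x = 130 in enclosing mid() scope.
Step 3: result = 130

The answer is 130.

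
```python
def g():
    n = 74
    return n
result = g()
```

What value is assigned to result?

Step 1: g() defines n = 74 in its local scope.
Step 2: return n finds the local variable n = 74.
Step 3: result = 74

The answer is 74.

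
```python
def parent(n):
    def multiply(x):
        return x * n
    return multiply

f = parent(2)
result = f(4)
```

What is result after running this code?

Step 1: parent(2) returns multiply closure with n = 2.
Step 2: f(4) computes 4 * 2 = 8.
Step 3: result = 8

The answer is 8.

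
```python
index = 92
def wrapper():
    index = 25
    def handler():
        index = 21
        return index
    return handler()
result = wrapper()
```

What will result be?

Step 1: Three scopes define index: global (92), wrapper (25), handler (21).
Step 2: handler() has its own local index = 21, which shadows both enclosing and global.
Step 3: result = 21 (local wins in LEGB)

The answer is 21.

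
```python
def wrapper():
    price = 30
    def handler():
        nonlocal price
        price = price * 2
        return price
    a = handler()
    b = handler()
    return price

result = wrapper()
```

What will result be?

Step 1: price starts at 30.
Step 2: First handler(): price = 30 * 2 = 60.
Step 3: Second handler(): price = 60 * 2 = 120.
Step 4: result = 120

The answer is 120.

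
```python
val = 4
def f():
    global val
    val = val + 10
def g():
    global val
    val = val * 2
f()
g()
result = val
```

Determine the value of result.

Step 1: val = 4.
Step 2: f() adds 10: val = 4 + 10 = 14.
Step 3: g() doubles: val = 14 * 2 = 28.
Step 4: result = 28

The answer is 28.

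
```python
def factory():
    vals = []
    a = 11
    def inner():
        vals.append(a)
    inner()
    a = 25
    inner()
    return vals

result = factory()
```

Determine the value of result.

Step 1: a = 11. inner() appends current a to vals.
Step 2: First inner(): appends 11. Then a = 25.
Step 3: Second inner(): appends 25 (closure sees updated a). result = [11, 25]

The answer is [11, 25].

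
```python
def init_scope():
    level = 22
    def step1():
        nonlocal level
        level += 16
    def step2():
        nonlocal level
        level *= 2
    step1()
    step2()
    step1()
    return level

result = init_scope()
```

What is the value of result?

Step 1: level = 22.
Step 2: step1(): level = 22 + 16 = 38.
Step 3: step2(): level = 38 * 2 = 76.
Step 4: step1(): level = 76 + 16 = 92. result = 92

The answer is 92.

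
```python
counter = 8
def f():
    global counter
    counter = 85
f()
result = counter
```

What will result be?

Step 1: counter = 8 globally.
Step 2: f() declares global counter and sets it to 85.
Step 3: After f(), global counter = 85. result = 85

The answer is 85.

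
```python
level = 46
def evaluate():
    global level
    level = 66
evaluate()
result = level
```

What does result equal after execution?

Step 1: level = 46 globally.
Step 2: evaluate() declares global level and sets it to 66.
Step 3: After evaluate(), global level = 66. result = 66

The answer is 66.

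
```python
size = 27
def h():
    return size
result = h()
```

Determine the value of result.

Step 1: size = 27 is defined in the global scope.
Step 2: h() looks up size. No local size exists, so Python checks the global scope via LEGB rule and finds size = 27.
Step 3: result = 27

The answer is 27.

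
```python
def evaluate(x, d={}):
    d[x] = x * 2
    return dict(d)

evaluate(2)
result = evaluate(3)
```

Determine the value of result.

Step 1: Mutable default dict is shared across calls.
Step 2: First call adds 2: 4. Second call adds 3: 6.
Step 3: result = {2: 4, 3: 6}

The answer is {2: 4, 3: 6}.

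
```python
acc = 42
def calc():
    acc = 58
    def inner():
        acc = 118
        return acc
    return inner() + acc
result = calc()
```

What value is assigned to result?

Step 1: calc() has local acc = 58. inner() has local acc = 118.
Step 2: inner() returns its local acc = 118.
Step 3: calc() returns 118 + its own acc (58) = 176

The answer is 176.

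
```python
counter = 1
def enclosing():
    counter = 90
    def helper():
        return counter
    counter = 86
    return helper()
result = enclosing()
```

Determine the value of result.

Step 1: enclosing() sets counter = 90, then later counter = 86.
Step 2: helper() is called after counter is reassigned to 86. Closures capture variables by reference, not by value.
Step 3: result = 86

The answer is 86.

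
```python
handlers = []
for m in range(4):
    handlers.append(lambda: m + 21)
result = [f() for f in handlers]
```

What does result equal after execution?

Step 1: All lambdas capture m by reference. After the loop, m = 3.
Step 2: Each call returns 3 + 21 = 24.
Step 3: result = [24, 24, 24, 24]

The answer is [24, 24, 24, 24].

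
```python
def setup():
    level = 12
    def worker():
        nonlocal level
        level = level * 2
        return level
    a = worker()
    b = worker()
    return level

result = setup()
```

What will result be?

Step 1: level starts at 12.
Step 2: First worker(): level = 12 * 2 = 24.
Step 3: Second worker(): level = 24 * 2 = 48.
Step 4: result = 48

The answer is 48.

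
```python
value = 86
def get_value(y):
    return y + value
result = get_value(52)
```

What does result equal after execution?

Step 1: value = 86 is defined globally.
Step 2: get_value(52) uses parameter y = 52 and looks up value from global scope = 86.
Step 3: result = 52 + 86 = 138

The answer is 138.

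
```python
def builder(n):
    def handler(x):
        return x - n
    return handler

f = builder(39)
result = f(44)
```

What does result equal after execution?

Step 1: builder(39) creates a closure capturing n = 39.
Step 2: f(44) computes 44 - 39 = 5.
Step 3: result = 5

The answer is 5.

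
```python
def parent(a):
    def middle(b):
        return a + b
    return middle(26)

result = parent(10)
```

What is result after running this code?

Step 1: parent(10) passes a = 10.
Step 2: middle(26) has b = 26, reads a = 10 from enclosing.
Step 3: result = 10 + 26 = 36

The answer is 36.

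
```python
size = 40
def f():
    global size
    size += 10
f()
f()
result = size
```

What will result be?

Step 1: size = 40.
Step 2: First f(): size = 40 + 10 = 50.
Step 3: Second f(): size = 50 + 10 = 60. result = 60

The answer is 60.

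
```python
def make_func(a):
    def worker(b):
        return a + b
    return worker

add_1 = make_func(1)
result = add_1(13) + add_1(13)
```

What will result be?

Step 1: add_1 captures a = 1.
Step 2: add_1(13) = 1 + 13 = 14, called twice.
Step 3: result = 14 + 14 = 28

The answer is 28.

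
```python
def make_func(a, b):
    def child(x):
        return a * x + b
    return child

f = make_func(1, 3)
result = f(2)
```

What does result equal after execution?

Step 1: make_func(1, 3) captures a = 1, b = 3.
Step 2: f(2) computes 1 * 2 + 3 = 5.
Step 3: result = 5

The answer is 5.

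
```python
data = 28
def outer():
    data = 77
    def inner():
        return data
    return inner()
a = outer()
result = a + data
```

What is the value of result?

Step 1: outer() has local data = 77. inner() reads from enclosing.
Step 2: outer() returns 77. Global data = 28 unchanged.
Step 3: result = 77 + 28 = 105

The answer is 105.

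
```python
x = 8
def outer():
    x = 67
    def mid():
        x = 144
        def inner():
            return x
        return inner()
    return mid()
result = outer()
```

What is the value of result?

Step 1: Three levels of shadowing: global 8, outer 67, mid 144.
Step 2: inner() finds x = 144 in enclosing mid() scope.
Step 3: result = 144

The answer is 144.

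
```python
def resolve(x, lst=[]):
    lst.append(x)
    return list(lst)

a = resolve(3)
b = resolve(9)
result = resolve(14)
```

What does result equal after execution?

Step 1: Default list is shared. list() creates copies for return values.
Step 2: Internal list grows: [3] -> [3, 9] -> [3, 9, 14].
Step 3: result = [3, 9, 14]

The answer is [3, 9, 14].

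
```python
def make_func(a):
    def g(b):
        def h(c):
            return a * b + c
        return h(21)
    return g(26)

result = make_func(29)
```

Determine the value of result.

Step 1: a = 29, b = 26, c = 21.
Step 2: h() computes a * b + c = 29 * 26 + 21 = 775.
Step 3: result = 775

The answer is 775.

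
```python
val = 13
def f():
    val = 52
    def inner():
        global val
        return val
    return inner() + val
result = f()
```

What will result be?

Step 1: Global val = 13. f() shadows with local val = 52.
Step 2: inner() uses global keyword, so inner() returns global val = 13.
Step 3: f() returns 13 + 52 = 65

The answer is 65.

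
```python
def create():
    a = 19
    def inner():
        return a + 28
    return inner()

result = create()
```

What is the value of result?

Step 1: create() defines a = 19.
Step 2: inner() reads a = 19 from enclosing scope, returns 19 + 28 = 47.
Step 3: result = 47

The answer is 47.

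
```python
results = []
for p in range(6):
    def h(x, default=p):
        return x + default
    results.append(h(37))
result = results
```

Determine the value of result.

Step 1: Default argument default=p is evaluated at function definition time.
Step 2: Each iteration creates h with default = current p value.
Step 3: h(37) returns 37 + default. results = [37, 38, 39, 40, 41, 42]

The answer is [37, 38, 39, 40, 41, 42].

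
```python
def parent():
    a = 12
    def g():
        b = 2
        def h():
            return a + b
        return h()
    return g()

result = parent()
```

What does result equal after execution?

Step 1: parent() defines a = 12. g() defines b = 2.
Step 2: h() accesses both from enclosing scopes: a = 12, b = 2.
Step 3: result = 12 + 2 = 14

The answer is 14.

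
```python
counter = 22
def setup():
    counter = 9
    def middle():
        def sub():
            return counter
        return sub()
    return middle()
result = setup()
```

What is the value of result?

Step 1: setup() defines counter = 9. middle() and sub() have no local counter.
Step 2: sub() checks local (none), enclosing middle() (none), enclosing setup() and finds counter = 9.
Step 3: result = 9

The answer is 9.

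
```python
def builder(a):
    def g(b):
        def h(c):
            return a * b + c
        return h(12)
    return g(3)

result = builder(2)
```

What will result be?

Step 1: a = 2, b = 3, c = 12.
Step 2: h() computes a * b + c = 2 * 3 + 12 = 18.
Step 3: result = 18

The answer is 18.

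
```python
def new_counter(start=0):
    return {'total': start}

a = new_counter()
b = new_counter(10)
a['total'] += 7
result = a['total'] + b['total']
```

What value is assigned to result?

Step 1: new_counter() returns a new dict each call (immutable default 0).
Step 2: a = {'total': 0}, b = {'total': 10}.
Step 3: a['total'] += 7 = 7. result = 7 + 10 = 17

The answer is 17.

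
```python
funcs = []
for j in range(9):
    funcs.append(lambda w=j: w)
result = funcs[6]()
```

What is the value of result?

Step 1: Default argument w=j captures j's value at each iteration.
Step 2: funcs[6] captured w = 6 when j was 6.
Step 3: result = 6

The answer is 6.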